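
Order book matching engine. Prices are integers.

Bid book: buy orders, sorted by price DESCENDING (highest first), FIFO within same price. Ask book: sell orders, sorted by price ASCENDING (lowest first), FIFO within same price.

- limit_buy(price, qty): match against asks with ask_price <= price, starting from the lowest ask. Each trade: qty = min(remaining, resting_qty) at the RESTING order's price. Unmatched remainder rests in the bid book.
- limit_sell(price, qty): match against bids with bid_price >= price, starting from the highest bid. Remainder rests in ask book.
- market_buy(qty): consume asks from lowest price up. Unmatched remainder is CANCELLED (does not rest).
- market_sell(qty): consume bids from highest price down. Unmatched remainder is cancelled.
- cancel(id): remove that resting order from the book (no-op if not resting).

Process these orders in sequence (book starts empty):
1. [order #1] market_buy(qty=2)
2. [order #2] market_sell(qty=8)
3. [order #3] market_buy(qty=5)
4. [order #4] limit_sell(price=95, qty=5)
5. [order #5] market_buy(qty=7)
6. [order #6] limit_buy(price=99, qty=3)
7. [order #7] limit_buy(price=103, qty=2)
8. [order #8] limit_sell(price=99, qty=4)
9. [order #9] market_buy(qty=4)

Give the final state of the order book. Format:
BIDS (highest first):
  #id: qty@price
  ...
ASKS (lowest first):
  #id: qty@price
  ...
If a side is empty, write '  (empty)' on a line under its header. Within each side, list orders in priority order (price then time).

After op 1 [order #1] market_buy(qty=2): fills=none; bids=[-] asks=[-]
After op 2 [order #2] market_sell(qty=8): fills=none; bids=[-] asks=[-]
After op 3 [order #3] market_buy(qty=5): fills=none; bids=[-] asks=[-]
After op 4 [order #4] limit_sell(price=95, qty=5): fills=none; bids=[-] asks=[#4:5@95]
After op 5 [order #5] market_buy(qty=7): fills=#5x#4:5@95; bids=[-] asks=[-]
After op 6 [order #6] limit_buy(price=99, qty=3): fills=none; bids=[#6:3@99] asks=[-]
After op 7 [order #7] limit_buy(price=103, qty=2): fills=none; bids=[#7:2@103 #6:3@99] asks=[-]
After op 8 [order #8] limit_sell(price=99, qty=4): fills=#7x#8:2@103 #6x#8:2@99; bids=[#6:1@99] asks=[-]
After op 9 [order #9] market_buy(qty=4): fills=none; bids=[#6:1@99] asks=[-]

Answer: BIDS (highest first):
  #6: 1@99
ASKS (lowest first):
  (empty)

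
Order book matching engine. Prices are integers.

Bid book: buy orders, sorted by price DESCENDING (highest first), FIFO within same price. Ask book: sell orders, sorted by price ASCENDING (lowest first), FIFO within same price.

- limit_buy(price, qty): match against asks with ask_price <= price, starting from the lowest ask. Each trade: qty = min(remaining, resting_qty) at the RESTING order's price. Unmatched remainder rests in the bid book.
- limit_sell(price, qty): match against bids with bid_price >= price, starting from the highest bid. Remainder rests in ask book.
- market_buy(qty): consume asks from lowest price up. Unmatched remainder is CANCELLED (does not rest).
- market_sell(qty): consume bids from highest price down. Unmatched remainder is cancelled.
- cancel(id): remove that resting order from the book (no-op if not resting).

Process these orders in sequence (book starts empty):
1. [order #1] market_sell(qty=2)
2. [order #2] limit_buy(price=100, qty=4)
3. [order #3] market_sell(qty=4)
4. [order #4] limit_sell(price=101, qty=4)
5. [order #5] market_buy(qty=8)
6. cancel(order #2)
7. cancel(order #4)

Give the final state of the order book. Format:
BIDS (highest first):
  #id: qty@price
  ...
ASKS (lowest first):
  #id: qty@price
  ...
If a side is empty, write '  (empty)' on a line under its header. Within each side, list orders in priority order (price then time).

After op 1 [order #1] market_sell(qty=2): fills=none; bids=[-] asks=[-]
After op 2 [order #2] limit_buy(price=100, qty=4): fills=none; bids=[#2:4@100] asks=[-]
After op 3 [order #3] market_sell(qty=4): fills=#2x#3:4@100; bids=[-] asks=[-]
After op 4 [order #4] limit_sell(price=101, qty=4): fills=none; bids=[-] asks=[#4:4@101]
After op 5 [order #5] market_buy(qty=8): fills=#5x#4:4@101; bids=[-] asks=[-]
After op 6 cancel(order #2): fills=none; bids=[-] asks=[-]
After op 7 cancel(order #4): fills=none; bids=[-] asks=[-]

Answer: BIDS (highest first):
  (empty)
ASKS (lowest first):
  (empty)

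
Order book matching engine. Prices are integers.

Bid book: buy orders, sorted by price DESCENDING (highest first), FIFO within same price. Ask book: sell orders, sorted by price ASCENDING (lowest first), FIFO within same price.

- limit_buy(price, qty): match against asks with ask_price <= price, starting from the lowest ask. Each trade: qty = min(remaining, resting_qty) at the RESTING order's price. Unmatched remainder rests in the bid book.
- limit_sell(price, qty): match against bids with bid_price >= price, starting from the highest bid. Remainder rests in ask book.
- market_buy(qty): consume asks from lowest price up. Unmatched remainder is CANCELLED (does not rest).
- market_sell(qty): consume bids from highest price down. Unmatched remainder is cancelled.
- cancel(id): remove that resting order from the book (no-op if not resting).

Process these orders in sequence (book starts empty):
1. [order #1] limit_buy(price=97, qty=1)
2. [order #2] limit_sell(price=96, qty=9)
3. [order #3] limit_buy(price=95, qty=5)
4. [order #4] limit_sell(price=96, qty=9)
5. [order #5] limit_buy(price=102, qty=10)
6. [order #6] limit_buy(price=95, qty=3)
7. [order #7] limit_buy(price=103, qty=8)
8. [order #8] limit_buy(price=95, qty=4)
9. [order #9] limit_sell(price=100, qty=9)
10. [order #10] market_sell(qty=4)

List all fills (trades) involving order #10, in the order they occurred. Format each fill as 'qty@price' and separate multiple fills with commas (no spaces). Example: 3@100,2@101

After op 1 [order #1] limit_buy(price=97, qty=1): fills=none; bids=[#1:1@97] asks=[-]
After op 2 [order #2] limit_sell(price=96, qty=9): fills=#1x#2:1@97; bids=[-] asks=[#2:8@96]
After op 3 [order #3] limit_buy(price=95, qty=5): fills=none; bids=[#3:5@95] asks=[#2:8@96]
After op 4 [order #4] limit_sell(price=96, qty=9): fills=none; bids=[#3:5@95] asks=[#2:8@96 #4:9@96]
After op 5 [order #5] limit_buy(price=102, qty=10): fills=#5x#2:8@96 #5x#4:2@96; bids=[#3:5@95] asks=[#4:7@96]
After op 6 [order #6] limit_buy(price=95, qty=3): fills=none; bids=[#3:5@95 #6:3@95] asks=[#4:7@96]
After op 7 [order #7] limit_buy(price=103, qty=8): fills=#7x#4:7@96; bids=[#7:1@103 #3:5@95 #6:3@95] asks=[-]
After op 8 [order #8] limit_buy(price=95, qty=4): fills=none; bids=[#7:1@103 #3:5@95 #6:3@95 #8:4@95] asks=[-]
After op 9 [order #9] limit_sell(price=100, qty=9): fills=#7x#9:1@103; bids=[#3:5@95 #6:3@95 #8:4@95] asks=[#9:8@100]
After op 10 [order #10] market_sell(qty=4): fills=#3x#10:4@95; bids=[#3:1@95 #6:3@95 #8:4@95] asks=[#9:8@100]

Answer: 4@95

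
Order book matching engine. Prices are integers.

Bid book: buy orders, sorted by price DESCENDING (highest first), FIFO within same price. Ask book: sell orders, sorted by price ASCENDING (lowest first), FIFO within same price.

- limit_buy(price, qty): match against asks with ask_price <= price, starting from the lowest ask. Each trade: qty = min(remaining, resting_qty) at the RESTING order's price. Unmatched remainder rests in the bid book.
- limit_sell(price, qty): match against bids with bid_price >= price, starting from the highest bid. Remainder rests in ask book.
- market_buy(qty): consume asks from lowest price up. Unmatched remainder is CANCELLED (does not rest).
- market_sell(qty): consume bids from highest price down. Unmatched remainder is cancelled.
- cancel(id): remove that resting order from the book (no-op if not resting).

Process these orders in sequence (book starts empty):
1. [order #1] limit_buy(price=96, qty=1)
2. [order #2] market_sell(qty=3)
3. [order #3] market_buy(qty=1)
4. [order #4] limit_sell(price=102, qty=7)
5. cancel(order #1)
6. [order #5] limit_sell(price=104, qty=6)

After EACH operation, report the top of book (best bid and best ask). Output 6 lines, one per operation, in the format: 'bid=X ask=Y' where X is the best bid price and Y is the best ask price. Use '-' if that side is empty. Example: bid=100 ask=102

After op 1 [order #1] limit_buy(price=96, qty=1): fills=none; bids=[#1:1@96] asks=[-]
After op 2 [order #2] market_sell(qty=3): fills=#1x#2:1@96; bids=[-] asks=[-]
After op 3 [order #3] market_buy(qty=1): fills=none; bids=[-] asks=[-]
After op 4 [order #4] limit_sell(price=102, qty=7): fills=none; bids=[-] asks=[#4:7@102]
After op 5 cancel(order #1): fills=none; bids=[-] asks=[#4:7@102]
After op 6 [order #5] limit_sell(price=104, qty=6): fills=none; bids=[-] asks=[#4:7@102 #5:6@104]

Answer: bid=96 ask=-
bid=- ask=-
bid=- ask=-
bid=- ask=102
bid=- ask=102
bid=- ask=102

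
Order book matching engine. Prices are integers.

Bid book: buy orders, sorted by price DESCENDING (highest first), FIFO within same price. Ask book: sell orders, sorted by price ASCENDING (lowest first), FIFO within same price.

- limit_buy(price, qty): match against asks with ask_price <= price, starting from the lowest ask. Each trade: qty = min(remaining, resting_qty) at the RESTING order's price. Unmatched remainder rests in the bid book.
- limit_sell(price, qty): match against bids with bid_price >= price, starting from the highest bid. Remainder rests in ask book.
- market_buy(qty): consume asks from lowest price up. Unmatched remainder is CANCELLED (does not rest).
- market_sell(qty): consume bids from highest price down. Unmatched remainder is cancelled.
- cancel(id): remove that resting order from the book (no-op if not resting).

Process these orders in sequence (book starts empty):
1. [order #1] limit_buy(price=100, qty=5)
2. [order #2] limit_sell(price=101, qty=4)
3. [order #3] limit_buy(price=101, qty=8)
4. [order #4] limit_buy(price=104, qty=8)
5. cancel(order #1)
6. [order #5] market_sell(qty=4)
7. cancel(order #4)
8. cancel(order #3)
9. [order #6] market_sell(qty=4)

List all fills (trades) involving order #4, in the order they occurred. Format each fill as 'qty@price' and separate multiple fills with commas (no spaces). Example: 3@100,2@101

After op 1 [order #1] limit_buy(price=100, qty=5): fills=none; bids=[#1:5@100] asks=[-]
After op 2 [order #2] limit_sell(price=101, qty=4): fills=none; bids=[#1:5@100] asks=[#2:4@101]
After op 3 [order #3] limit_buy(price=101, qty=8): fills=#3x#2:4@101; bids=[#3:4@101 #1:5@100] asks=[-]
After op 4 [order #4] limit_buy(price=104, qty=8): fills=none; bids=[#4:8@104 #3:4@101 #1:5@100] asks=[-]
After op 5 cancel(order #1): fills=none; bids=[#4:8@104 #3:4@101] asks=[-]
After op 6 [order #5] market_sell(qty=4): fills=#4x#5:4@104; bids=[#4:4@104 #3:4@101] asks=[-]
After op 7 cancel(order #4): fills=none; bids=[#3:4@101] asks=[-]
After op 8 cancel(order #3): fills=none; bids=[-] asks=[-]
After op 9 [order #6] market_sell(qty=4): fills=none; bids=[-] asks=[-]

Answer: 4@104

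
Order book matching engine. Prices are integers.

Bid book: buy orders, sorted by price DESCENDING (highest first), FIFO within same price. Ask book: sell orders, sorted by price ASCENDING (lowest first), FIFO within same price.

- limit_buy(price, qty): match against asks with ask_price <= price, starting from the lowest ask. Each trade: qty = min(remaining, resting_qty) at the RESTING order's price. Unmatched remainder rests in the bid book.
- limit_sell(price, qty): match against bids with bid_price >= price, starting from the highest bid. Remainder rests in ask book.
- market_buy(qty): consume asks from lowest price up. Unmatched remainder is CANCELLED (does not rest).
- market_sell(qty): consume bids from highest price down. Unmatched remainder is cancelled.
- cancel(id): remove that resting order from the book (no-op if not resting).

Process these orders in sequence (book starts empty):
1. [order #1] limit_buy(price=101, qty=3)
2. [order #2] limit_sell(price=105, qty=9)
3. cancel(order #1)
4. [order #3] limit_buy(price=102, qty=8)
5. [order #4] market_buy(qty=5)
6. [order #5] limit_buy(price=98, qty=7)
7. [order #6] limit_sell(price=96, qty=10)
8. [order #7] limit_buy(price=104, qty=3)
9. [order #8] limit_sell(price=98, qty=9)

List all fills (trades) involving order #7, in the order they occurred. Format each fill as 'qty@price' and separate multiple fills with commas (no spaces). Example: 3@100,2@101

Answer: 3@104

Derivation:
After op 1 [order #1] limit_buy(price=101, qty=3): fills=none; bids=[#1:3@101] asks=[-]
After op 2 [order #2] limit_sell(price=105, qty=9): fills=none; bids=[#1:3@101] asks=[#2:9@105]
After op 3 cancel(order #1): fills=none; bids=[-] asks=[#2:9@105]
After op 4 [order #3] limit_buy(price=102, qty=8): fills=none; bids=[#3:8@102] asks=[#2:9@105]
After op 5 [order #4] market_buy(qty=5): fills=#4x#2:5@105; bids=[#3:8@102] asks=[#2:4@105]
After op 6 [order #5] limit_buy(price=98, qty=7): fills=none; bids=[#3:8@102 #5:7@98] asks=[#2:4@105]
After op 7 [order #6] limit_sell(price=96, qty=10): fills=#3x#6:8@102 #5x#6:2@98; bids=[#5:5@98] asks=[#2:4@105]
After op 8 [order #7] limit_buy(price=104, qty=3): fills=none; bids=[#7:3@104 #5:5@98] asks=[#2:4@105]
After op 9 [order #8] limit_sell(price=98, qty=9): fills=#7x#8:3@104 #5x#8:5@98; bids=[-] asks=[#8:1@98 #2:4@105]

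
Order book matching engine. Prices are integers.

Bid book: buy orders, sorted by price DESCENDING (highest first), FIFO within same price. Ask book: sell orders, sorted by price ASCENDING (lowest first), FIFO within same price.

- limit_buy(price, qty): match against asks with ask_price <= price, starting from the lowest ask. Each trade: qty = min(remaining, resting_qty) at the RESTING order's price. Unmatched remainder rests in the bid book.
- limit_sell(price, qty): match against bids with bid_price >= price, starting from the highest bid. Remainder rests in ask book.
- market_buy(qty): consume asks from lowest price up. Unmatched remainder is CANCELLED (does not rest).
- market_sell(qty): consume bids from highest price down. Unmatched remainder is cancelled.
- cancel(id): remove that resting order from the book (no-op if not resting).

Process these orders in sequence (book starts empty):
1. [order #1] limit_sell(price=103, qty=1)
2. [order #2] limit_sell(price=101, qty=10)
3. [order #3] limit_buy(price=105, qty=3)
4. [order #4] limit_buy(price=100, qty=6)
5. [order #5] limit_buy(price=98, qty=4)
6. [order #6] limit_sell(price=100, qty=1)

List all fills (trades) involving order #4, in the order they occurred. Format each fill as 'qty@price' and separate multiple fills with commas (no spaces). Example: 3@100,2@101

After op 1 [order #1] limit_sell(price=103, qty=1): fills=none; bids=[-] asks=[#1:1@103]
After op 2 [order #2] limit_sell(price=101, qty=10): fills=none; bids=[-] asks=[#2:10@101 #1:1@103]
After op 3 [order #3] limit_buy(price=105, qty=3): fills=#3x#2:3@101; bids=[-] asks=[#2:7@101 #1:1@103]
After op 4 [order #4] limit_buy(price=100, qty=6): fills=none; bids=[#4:6@100] asks=[#2:7@101 #1:1@103]
After op 5 [order #5] limit_buy(price=98, qty=4): fills=none; bids=[#4:6@100 #5:4@98] asks=[#2:7@101 #1:1@103]
After op 6 [order #6] limit_sell(price=100, qty=1): fills=#4x#6:1@100; bids=[#4:5@100 #5:4@98] asks=[#2:7@101 #1:1@103]

Answer: 1@100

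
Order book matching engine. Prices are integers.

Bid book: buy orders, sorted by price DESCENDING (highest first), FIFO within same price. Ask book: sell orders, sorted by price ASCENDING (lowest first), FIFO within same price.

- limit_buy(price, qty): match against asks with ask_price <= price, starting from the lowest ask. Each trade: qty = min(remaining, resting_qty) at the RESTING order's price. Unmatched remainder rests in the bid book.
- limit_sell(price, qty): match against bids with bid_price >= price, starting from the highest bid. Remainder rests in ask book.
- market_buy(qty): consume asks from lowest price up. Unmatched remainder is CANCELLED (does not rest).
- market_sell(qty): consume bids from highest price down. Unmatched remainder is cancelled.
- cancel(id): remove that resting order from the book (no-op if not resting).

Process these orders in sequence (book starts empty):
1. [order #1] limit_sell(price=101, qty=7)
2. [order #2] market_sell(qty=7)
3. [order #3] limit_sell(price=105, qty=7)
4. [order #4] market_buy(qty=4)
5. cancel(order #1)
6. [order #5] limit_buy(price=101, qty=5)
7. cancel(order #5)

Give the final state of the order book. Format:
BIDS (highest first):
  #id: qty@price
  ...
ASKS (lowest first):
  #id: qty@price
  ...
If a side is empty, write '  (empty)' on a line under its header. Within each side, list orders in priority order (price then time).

Answer: BIDS (highest first):
  (empty)
ASKS (lowest first):
  #3: 7@105

Derivation:
After op 1 [order #1] limit_sell(price=101, qty=7): fills=none; bids=[-] asks=[#1:7@101]
After op 2 [order #2] market_sell(qty=7): fills=none; bids=[-] asks=[#1:7@101]
After op 3 [order #3] limit_sell(price=105, qty=7): fills=none; bids=[-] asks=[#1:7@101 #3:7@105]
After op 4 [order #4] market_buy(qty=4): fills=#4x#1:4@101; bids=[-] asks=[#1:3@101 #3:7@105]
After op 5 cancel(order #1): fills=none; bids=[-] asks=[#3:7@105]
After op 6 [order #5] limit_buy(price=101, qty=5): fills=none; bids=[#5:5@101] asks=[#3:7@105]
After op 7 cancel(order #5): fills=none; bids=[-] asks=[#3:7@105]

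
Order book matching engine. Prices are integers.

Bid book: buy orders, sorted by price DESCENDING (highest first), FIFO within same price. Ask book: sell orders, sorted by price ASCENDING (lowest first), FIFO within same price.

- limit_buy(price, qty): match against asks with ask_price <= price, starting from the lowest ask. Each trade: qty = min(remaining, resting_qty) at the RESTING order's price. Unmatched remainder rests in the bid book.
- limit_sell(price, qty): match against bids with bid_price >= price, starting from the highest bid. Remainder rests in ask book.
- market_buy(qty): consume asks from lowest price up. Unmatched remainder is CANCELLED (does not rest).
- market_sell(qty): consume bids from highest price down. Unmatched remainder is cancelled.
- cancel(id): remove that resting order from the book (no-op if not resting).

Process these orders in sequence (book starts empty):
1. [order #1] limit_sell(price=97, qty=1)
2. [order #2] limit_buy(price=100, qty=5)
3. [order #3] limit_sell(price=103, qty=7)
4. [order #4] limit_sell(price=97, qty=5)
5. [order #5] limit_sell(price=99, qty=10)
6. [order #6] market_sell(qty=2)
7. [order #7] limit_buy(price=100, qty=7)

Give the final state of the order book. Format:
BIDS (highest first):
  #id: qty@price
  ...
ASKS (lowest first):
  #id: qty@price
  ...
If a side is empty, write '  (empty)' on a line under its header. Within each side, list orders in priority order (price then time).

After op 1 [order #1] limit_sell(price=97, qty=1): fills=none; bids=[-] asks=[#1:1@97]
After op 2 [order #2] limit_buy(price=100, qty=5): fills=#2x#1:1@97; bids=[#2:4@100] asks=[-]
After op 3 [order #3] limit_sell(price=103, qty=7): fills=none; bids=[#2:4@100] asks=[#3:7@103]
After op 4 [order #4] limit_sell(price=97, qty=5): fills=#2x#4:4@100; bids=[-] asks=[#4:1@97 #3:7@103]
After op 5 [order #5] limit_sell(price=99, qty=10): fills=none; bids=[-] asks=[#4:1@97 #5:10@99 #3:7@103]
After op 6 [order #6] market_sell(qty=2): fills=none; bids=[-] asks=[#4:1@97 #5:10@99 #3:7@103]
After op 7 [order #7] limit_buy(price=100, qty=7): fills=#7x#4:1@97 #7x#5:6@99; bids=[-] asks=[#5:4@99 #3:7@103]

Answer: BIDS (highest first):
  (empty)
ASKS (lowest first):
  #5: 4@99
  #3: 7@103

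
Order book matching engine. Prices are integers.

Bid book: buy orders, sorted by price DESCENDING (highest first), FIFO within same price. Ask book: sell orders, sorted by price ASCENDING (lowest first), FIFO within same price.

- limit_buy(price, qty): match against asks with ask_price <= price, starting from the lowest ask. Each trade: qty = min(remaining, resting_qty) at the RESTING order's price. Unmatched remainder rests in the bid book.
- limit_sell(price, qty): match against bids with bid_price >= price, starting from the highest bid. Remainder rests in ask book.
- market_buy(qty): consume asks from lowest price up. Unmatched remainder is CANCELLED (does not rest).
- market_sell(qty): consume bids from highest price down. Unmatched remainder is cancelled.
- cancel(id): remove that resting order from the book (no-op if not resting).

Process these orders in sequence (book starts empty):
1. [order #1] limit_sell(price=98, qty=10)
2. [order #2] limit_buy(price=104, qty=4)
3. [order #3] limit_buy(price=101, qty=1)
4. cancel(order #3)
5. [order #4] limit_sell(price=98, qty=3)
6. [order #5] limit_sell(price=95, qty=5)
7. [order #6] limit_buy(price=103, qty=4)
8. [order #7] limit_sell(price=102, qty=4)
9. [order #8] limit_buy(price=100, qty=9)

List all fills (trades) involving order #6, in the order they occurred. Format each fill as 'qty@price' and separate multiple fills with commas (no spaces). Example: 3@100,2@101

Answer: 4@95

Derivation:
After op 1 [order #1] limit_sell(price=98, qty=10): fills=none; bids=[-] asks=[#1:10@98]
After op 2 [order #2] limit_buy(price=104, qty=4): fills=#2x#1:4@98; bids=[-] asks=[#1:6@98]
After op 3 [order #3] limit_buy(price=101, qty=1): fills=#3x#1:1@98; bids=[-] asks=[#1:5@98]
After op 4 cancel(order #3): fills=none; bids=[-] asks=[#1:5@98]
After op 5 [order #4] limit_sell(price=98, qty=3): fills=none; bids=[-] asks=[#1:5@98 #4:3@98]
After op 6 [order #5] limit_sell(price=95, qty=5): fills=none; bids=[-] asks=[#5:5@95 #1:5@98 #4:3@98]
After op 7 [order #6] limit_buy(price=103, qty=4): fills=#6x#5:4@95; bids=[-] asks=[#5:1@95 #1:5@98 #4:3@98]
After op 8 [order #7] limit_sell(price=102, qty=4): fills=none; bids=[-] asks=[#5:1@95 #1:5@98 #4:3@98 #7:4@102]
After op 9 [order #8] limit_buy(price=100, qty=9): fills=#8x#5:1@95 #8x#1:5@98 #8x#4:3@98; bids=[-] asks=[#7:4@102]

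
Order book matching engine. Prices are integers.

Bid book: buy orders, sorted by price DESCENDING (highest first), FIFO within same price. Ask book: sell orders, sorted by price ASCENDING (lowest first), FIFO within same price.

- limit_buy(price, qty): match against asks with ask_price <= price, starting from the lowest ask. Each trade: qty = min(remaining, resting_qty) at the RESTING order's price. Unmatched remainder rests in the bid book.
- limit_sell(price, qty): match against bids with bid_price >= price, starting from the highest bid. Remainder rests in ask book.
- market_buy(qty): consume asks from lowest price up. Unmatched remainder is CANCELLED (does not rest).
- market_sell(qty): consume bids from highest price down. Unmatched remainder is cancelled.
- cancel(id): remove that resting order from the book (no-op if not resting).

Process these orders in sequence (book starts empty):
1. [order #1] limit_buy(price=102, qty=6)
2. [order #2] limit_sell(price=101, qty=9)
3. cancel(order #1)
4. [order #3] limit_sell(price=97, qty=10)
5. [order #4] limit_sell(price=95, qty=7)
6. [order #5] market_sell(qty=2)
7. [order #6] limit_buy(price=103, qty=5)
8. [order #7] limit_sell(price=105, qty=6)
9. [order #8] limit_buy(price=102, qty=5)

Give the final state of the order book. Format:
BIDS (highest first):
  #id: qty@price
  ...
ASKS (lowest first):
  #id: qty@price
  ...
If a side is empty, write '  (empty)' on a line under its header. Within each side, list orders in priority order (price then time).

Answer: BIDS (highest first):
  (empty)
ASKS (lowest first):
  #3: 7@97
  #2: 3@101
  #7: 6@105

Derivation:
After op 1 [order #1] limit_buy(price=102, qty=6): fills=none; bids=[#1:6@102] asks=[-]
After op 2 [order #2] limit_sell(price=101, qty=9): fills=#1x#2:6@102; bids=[-] asks=[#2:3@101]
After op 3 cancel(order #1): fills=none; bids=[-] asks=[#2:3@101]
After op 4 [order #3] limit_sell(price=97, qty=10): fills=none; bids=[-] asks=[#3:10@97 #2:3@101]
After op 5 [order #4] limit_sell(price=95, qty=7): fills=none; bids=[-] asks=[#4:7@95 #3:10@97 #2:3@101]
After op 6 [order #5] market_sell(qty=2): fills=none; bids=[-] asks=[#4:7@95 #3:10@97 #2:3@101]
After op 7 [order #6] limit_buy(price=103, qty=5): fills=#6x#4:5@95; bids=[-] asks=[#4:2@95 #3:10@97 #2:3@101]
After op 8 [order #7] limit_sell(price=105, qty=6): fills=none; bids=[-] asks=[#4:2@95 #3:10@97 #2:3@101 #7:6@105]
After op 9 [order #8] limit_buy(price=102, qty=5): fills=#8x#4:2@95 #8x#3:3@97; bids=[-] asks=[#3:7@97 #2:3@101 #7:6@105]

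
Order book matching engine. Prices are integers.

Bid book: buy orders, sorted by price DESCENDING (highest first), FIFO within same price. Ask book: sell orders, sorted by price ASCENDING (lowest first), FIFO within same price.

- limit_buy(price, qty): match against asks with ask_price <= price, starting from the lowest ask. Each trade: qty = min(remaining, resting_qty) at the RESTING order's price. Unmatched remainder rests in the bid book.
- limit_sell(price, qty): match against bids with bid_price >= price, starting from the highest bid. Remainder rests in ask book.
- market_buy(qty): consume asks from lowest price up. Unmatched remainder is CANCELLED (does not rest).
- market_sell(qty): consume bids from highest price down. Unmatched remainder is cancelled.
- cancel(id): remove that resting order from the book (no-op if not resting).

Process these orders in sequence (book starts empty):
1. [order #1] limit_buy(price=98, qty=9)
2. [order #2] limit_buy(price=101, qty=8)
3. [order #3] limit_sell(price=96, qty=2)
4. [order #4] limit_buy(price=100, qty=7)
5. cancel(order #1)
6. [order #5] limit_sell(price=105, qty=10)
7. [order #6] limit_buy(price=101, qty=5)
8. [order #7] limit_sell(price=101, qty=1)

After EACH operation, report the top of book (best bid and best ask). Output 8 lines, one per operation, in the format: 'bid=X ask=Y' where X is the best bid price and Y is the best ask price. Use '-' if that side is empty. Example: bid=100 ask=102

After op 1 [order #1] limit_buy(price=98, qty=9): fills=none; bids=[#1:9@98] asks=[-]
After op 2 [order #2] limit_buy(price=101, qty=8): fills=none; bids=[#2:8@101 #1:9@98] asks=[-]
After op 3 [order #3] limit_sell(price=96, qty=2): fills=#2x#3:2@101; bids=[#2:6@101 #1:9@98] asks=[-]
After op 4 [order #4] limit_buy(price=100, qty=7): fills=none; bids=[#2:6@101 #4:7@100 #1:9@98] asks=[-]
After op 5 cancel(order #1): fills=none; bids=[#2:6@101 #4:7@100] asks=[-]
After op 6 [order #5] limit_sell(price=105, qty=10): fills=none; bids=[#2:6@101 #4:7@100] asks=[#5:10@105]
After op 7 [order #6] limit_buy(price=101, qty=5): fills=none; bids=[#2:6@101 #6:5@101 #4:7@100] asks=[#5:10@105]
After op 8 [order #7] limit_sell(price=101, qty=1): fills=#2x#7:1@101; bids=[#2:5@101 #6:5@101 #4:7@100] asks=[#5:10@105]

Answer: bid=98 ask=-
bid=101 ask=-
bid=101 ask=-
bid=101 ask=-
bid=101 ask=-
bid=101 ask=105
bid=101 ask=105
bid=101 ask=105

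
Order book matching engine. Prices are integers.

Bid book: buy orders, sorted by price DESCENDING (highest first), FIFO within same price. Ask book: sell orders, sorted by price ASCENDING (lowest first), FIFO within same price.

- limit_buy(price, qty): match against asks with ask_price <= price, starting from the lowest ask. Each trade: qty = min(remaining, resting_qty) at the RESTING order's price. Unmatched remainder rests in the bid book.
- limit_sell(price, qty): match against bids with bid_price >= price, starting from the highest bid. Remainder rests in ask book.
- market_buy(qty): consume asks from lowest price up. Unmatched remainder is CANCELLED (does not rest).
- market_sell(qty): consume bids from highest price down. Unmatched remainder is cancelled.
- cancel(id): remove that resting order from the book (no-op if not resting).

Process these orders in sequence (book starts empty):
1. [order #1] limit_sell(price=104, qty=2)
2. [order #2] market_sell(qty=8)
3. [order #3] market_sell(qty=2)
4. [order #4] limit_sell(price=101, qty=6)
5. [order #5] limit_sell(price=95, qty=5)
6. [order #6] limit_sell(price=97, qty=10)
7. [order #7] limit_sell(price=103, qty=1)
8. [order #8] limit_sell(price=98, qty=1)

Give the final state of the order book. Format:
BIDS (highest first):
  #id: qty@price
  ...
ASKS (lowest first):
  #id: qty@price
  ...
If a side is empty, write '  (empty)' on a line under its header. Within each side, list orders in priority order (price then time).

Answer: BIDS (highest first):
  (empty)
ASKS (lowest first):
  #5: 5@95
  #6: 10@97
  #8: 1@98
  #4: 6@101
  #7: 1@103
  #1: 2@104

Derivation:
After op 1 [order #1] limit_sell(price=104, qty=2): fills=none; bids=[-] asks=[#1:2@104]
After op 2 [order #2] market_sell(qty=8): fills=none; bids=[-] asks=[#1:2@104]
After op 3 [order #3] market_sell(qty=2): fills=none; bids=[-] asks=[#1:2@104]
After op 4 [order #4] limit_sell(price=101, qty=6): fills=none; bids=[-] asks=[#4:6@101 #1:2@104]
After op 5 [order #5] limit_sell(price=95, qty=5): fills=none; bids=[-] asks=[#5:5@95 #4:6@101 #1:2@104]
After op 6 [order #6] limit_sell(price=97, qty=10): fills=none; bids=[-] asks=[#5:5@95 #6:10@97 #4:6@101 #1:2@104]
After op 7 [order #7] limit_sell(price=103, qty=1): fills=none; bids=[-] asks=[#5:5@95 #6:10@97 #4:6@101 #7:1@103 #1:2@104]
After op 8 [order #8] limit_sell(price=98, qty=1): fills=none; bids=[-] asks=[#5:5@95 #6:10@97 #8:1@98 #4:6@101 #7:1@103 #1:2@104]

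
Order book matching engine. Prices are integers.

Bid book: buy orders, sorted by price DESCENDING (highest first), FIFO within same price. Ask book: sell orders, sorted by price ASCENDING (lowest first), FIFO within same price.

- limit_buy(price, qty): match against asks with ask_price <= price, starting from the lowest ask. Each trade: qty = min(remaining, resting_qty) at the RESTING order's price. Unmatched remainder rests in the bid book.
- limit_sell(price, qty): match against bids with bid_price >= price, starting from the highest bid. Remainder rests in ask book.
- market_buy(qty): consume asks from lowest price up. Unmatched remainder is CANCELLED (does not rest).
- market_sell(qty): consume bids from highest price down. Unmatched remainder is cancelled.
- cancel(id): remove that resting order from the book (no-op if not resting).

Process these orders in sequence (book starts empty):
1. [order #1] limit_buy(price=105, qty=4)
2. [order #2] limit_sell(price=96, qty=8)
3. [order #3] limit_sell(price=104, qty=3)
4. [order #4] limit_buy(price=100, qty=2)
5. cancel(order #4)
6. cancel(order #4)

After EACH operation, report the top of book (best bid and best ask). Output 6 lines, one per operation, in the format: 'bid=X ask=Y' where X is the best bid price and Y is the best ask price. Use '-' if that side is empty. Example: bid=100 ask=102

Answer: bid=105 ask=-
bid=- ask=96
bid=- ask=96
bid=- ask=96
bid=- ask=96
bid=- ask=96

Derivation:
After op 1 [order #1] limit_buy(price=105, qty=4): fills=none; bids=[#1:4@105] asks=[-]
After op 2 [order #2] limit_sell(price=96, qty=8): fills=#1x#2:4@105; bids=[-] asks=[#2:4@96]
After op 3 [order #3] limit_sell(price=104, qty=3): fills=none; bids=[-] asks=[#2:4@96 #3:3@104]
After op 4 [order #4] limit_buy(price=100, qty=2): fills=#4x#2:2@96; bids=[-] asks=[#2:2@96 #3:3@104]
After op 5 cancel(order #4): fills=none; bids=[-] asks=[#2:2@96 #3:3@104]
After op 6 cancel(order #4): fills=none; bids=[-] asks=[#2:2@96 #3:3@104]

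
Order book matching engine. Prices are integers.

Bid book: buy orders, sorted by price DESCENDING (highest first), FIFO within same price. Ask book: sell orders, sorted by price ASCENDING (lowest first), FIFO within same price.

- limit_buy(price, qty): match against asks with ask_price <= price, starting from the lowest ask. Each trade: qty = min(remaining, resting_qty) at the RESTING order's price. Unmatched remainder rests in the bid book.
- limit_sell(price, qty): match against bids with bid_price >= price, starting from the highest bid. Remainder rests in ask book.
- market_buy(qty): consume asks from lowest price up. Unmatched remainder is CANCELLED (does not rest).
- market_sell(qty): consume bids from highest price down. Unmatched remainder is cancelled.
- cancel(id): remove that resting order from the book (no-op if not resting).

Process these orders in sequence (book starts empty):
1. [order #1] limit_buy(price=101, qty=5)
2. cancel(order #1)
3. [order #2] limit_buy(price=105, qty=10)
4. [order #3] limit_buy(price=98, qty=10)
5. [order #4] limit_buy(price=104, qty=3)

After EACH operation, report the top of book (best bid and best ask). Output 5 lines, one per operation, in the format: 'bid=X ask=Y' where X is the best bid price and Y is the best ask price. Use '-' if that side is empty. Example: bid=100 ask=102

After op 1 [order #1] limit_buy(price=101, qty=5): fills=none; bids=[#1:5@101] asks=[-]
After op 2 cancel(order #1): fills=none; bids=[-] asks=[-]
After op 3 [order #2] limit_buy(price=105, qty=10): fills=none; bids=[#2:10@105] asks=[-]
After op 4 [order #3] limit_buy(price=98, qty=10): fills=none; bids=[#2:10@105 #3:10@98] asks=[-]
After op 5 [order #4] limit_buy(price=104, qty=3): fills=none; bids=[#2:10@105 #4:3@104 #3:10@98] asks=[-]

Answer: bid=101 ask=-
bid=- ask=-
bid=105 ask=-
bid=105 ask=-
bid=105 ask=-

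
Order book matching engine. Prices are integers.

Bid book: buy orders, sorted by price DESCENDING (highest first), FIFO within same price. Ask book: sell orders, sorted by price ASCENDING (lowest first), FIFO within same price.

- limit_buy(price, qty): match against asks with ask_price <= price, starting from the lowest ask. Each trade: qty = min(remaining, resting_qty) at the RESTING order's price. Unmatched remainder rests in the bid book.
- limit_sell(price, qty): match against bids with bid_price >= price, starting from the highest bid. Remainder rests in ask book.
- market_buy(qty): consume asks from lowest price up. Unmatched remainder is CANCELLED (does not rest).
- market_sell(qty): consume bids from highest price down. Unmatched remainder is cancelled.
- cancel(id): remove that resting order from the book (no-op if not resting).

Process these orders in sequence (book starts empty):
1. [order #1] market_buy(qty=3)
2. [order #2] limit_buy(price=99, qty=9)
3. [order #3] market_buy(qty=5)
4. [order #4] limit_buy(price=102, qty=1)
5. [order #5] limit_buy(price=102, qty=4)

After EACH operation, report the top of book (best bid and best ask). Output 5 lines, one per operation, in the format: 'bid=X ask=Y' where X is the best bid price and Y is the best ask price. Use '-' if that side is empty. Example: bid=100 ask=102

Answer: bid=- ask=-
bid=99 ask=-
bid=99 ask=-
bid=102 ask=-
bid=102 ask=-

Derivation:
After op 1 [order #1] market_buy(qty=3): fills=none; bids=[-] asks=[-]
After op 2 [order #2] limit_buy(price=99, qty=9): fills=none; bids=[#2:9@99] asks=[-]
After op 3 [order #3] market_buy(qty=5): fills=none; bids=[#2:9@99] asks=[-]
After op 4 [order #4] limit_buy(price=102, qty=1): fills=none; bids=[#4:1@102 #2:9@99] asks=[-]
After op 5 [order #5] limit_buy(price=102, qty=4): fills=none; bids=[#4:1@102 #5:4@102 #2:9@99] asks=[-]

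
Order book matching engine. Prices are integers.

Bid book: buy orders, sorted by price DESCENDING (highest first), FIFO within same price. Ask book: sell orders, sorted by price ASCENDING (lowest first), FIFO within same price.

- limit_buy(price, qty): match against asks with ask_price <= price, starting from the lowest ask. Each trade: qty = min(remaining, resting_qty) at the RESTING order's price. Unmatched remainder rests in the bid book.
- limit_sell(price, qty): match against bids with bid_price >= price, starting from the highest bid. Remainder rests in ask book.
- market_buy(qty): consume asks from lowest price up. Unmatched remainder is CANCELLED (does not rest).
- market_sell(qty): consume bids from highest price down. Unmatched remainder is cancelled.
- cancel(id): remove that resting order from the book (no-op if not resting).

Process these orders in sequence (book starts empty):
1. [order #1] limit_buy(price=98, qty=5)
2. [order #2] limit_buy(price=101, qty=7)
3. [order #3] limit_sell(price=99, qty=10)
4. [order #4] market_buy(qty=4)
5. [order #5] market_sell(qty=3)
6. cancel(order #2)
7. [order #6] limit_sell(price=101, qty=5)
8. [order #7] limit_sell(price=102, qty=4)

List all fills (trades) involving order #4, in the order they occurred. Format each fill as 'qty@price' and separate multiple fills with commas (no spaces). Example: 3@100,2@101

Answer: 3@99

Derivation:
After op 1 [order #1] limit_buy(price=98, qty=5): fills=none; bids=[#1:5@98] asks=[-]
After op 2 [order #2] limit_buy(price=101, qty=7): fills=none; bids=[#2:7@101 #1:5@98] asks=[-]
After op 3 [order #3] limit_sell(price=99, qty=10): fills=#2x#3:7@101; bids=[#1:5@98] asks=[#3:3@99]
After op 4 [order #4] market_buy(qty=4): fills=#4x#3:3@99; bids=[#1:5@98] asks=[-]
After op 5 [order #5] market_sell(qty=3): fills=#1x#5:3@98; bids=[#1:2@98] asks=[-]
After op 6 cancel(order #2): fills=none; bids=[#1:2@98] asks=[-]
After op 7 [order #6] limit_sell(price=101, qty=5): fills=none; bids=[#1:2@98] asks=[#6:5@101]
After op 8 [order #7] limit_sell(price=102, qty=4): fills=none; bids=[#1:2@98] asks=[#6:5@101 #7:4@102]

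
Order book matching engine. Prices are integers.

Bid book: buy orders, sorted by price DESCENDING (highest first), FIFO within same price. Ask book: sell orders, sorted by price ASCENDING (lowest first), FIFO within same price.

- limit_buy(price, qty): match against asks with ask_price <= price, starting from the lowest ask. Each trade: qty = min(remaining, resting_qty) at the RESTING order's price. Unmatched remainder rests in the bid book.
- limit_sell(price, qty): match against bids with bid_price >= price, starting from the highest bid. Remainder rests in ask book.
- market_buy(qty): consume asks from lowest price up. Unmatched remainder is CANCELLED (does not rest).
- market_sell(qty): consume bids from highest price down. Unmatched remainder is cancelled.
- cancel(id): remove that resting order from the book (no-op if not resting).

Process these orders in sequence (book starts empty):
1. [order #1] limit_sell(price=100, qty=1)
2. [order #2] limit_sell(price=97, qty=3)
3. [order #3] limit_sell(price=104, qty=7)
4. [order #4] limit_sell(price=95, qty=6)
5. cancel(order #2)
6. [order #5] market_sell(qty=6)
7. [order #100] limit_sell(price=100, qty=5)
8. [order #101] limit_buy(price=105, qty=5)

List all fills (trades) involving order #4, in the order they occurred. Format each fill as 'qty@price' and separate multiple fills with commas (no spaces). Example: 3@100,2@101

Answer: 5@95

Derivation:
After op 1 [order #1] limit_sell(price=100, qty=1): fills=none; bids=[-] asks=[#1:1@100]
After op 2 [order #2] limit_sell(price=97, qty=3): fills=none; bids=[-] asks=[#2:3@97 #1:1@100]
After op 3 [order #3] limit_sell(price=104, qty=7): fills=none; bids=[-] asks=[#2:3@97 #1:1@100 #3:7@104]
After op 4 [order #4] limit_sell(price=95, qty=6): fills=none; bids=[-] asks=[#4:6@95 #2:3@97 #1:1@100 #3:7@104]
After op 5 cancel(order #2): fills=none; bids=[-] asks=[#4:6@95 #1:1@100 #3:7@104]
After op 6 [order #5] market_sell(qty=6): fills=none; bids=[-] asks=[#4:6@95 #1:1@100 #3:7@104]
After op 7 [order #100] limit_sell(price=100, qty=5): fills=none; bids=[-] asks=[#4:6@95 #1:1@100 #100:5@100 #3:7@104]
After op 8 [order #101] limit_buy(price=105, qty=5): fills=#101x#4:5@95; bids=[-] asks=[#4:1@95 #1:1@100 #100:5@100 #3:7@104]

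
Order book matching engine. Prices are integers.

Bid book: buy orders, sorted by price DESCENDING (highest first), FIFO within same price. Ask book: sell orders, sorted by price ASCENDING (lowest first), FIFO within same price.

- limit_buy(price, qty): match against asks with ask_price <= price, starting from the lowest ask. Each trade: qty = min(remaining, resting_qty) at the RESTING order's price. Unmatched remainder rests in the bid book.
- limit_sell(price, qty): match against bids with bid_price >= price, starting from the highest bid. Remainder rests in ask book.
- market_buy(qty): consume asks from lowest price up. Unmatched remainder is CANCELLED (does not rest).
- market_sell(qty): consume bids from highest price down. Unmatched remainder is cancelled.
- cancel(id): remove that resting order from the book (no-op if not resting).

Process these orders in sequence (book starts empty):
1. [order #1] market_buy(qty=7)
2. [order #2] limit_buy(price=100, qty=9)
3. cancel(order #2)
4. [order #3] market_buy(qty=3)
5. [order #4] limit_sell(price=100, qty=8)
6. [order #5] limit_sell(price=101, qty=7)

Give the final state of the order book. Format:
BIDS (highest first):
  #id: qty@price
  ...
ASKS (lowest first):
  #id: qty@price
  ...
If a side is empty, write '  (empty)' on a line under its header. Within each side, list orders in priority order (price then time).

After op 1 [order #1] market_buy(qty=7): fills=none; bids=[-] asks=[-]
After op 2 [order #2] limit_buy(price=100, qty=9): fills=none; bids=[#2:9@100] asks=[-]
After op 3 cancel(order #2): fills=none; bids=[-] asks=[-]
After op 4 [order #3] market_buy(qty=3): fills=none; bids=[-] asks=[-]
After op 5 [order #4] limit_sell(price=100, qty=8): fills=none; bids=[-] asks=[#4:8@100]
After op 6 [order #5] limit_sell(price=101, qty=7): fills=none; bids=[-] asks=[#4:8@100 #5:7@101]

Answer: BIDS (highest first):
  (empty)
ASKS (lowest first):
  #4: 8@100
  #5: 7@101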